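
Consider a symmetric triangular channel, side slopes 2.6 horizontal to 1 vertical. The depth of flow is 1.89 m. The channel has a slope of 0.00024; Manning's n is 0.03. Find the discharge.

Q = 4.41 m³/s

For a triangular section with side slope z = 2.6: A = zy² = 2.6×1.89² = 9.287 m²; P = 2y√(1+z²) = 2×1.89×2.786 = 10.53 m.
Hydraulic radius R = A/P = 9.287/10.53 = 0.882 m.
Manning's equation: Q = (1/n) A R^(2/3) S^(1/2) = (1/0.03) × 9.287 × 0.882^(2/3) × 0.00024^(1/2) = 4.41 m³/s.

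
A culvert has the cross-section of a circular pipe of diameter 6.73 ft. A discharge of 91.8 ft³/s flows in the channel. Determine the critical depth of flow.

y_c = 2.49 ft

At critical depth, Q² T / (g A³) = 1, i.e. A³/T = Q²/g = 91.8²/32.2 = 261.7.
At y = 1.97 ft: A³/T = 106.6 — short.
At y = 2.49 ft: A³/T = 263.6 — close enough.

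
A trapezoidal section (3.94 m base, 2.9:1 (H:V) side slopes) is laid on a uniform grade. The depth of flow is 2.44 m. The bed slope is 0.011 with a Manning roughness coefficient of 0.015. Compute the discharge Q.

With bottom width b = 3.94 m and side slope z = 2.9: A = (b + zy)y = (3.94 + 2.9×2.44)×2.44 = 26.88 m²; P = b + 2y√(1+z²) = 3.94 + 2×2.44×3.068 = 18.91 m.
Hydraulic radius R = A/P = 26.88/18.91 = 1.421 m.
Manning's equation: Q = (1/n) A R^(2/3) S^(1/2) = (1/0.015) × 26.88 × 1.421^(2/3) × 0.011^(1/2) = 238 m³/s.

Q = 238 m³/s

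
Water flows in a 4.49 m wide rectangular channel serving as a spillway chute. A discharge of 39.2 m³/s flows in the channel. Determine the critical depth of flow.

For a rectangular channel, critical depth y_c = (q²/g)^(1/3) where q = Q/b = 39.2/4.49 = 8.731 m²/s.
So y_c = (8.731²/9.81)^(1/3) = 1.98 m.

y_c = 1.98 m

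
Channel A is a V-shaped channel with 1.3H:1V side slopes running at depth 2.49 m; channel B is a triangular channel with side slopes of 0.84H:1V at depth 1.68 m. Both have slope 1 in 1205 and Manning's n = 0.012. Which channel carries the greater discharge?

channel A

Channel A: For a triangular section with side slope z = 1.3: A = zy² = 1.3×2.49² = 8.06 m²; P = 2y√(1+z²) = 2×2.49×1.64 = 8.168 m. Hydraulic radius R = A/P = 8.06/8.168 = 0.9868 m. Q_A = (1/0.012)·8.06·0.9868^(2/3)·√0.0008299 = 19.18 m³/s.
Channel B: For a triangular section with side slope z = 0.84: A = zy² = 0.84×1.68² = 2.371 m²; P = 2y√(1+z²) = 2×1.68×1.306 = 4.388 m. Hydraulic radius R = A/P = 2.371/4.388 = 0.5403 m. Q_B = (1/0.012)·2.371·0.5403^(2/3)·√0.0008299 = 3.775 m³/s.
Q_A = 19.18 m³/s vs Q_B = 3.775 m³/s, so channel A carries more.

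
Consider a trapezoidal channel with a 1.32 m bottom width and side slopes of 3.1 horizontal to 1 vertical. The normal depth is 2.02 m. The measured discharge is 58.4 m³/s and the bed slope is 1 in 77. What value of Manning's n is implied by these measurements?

With bottom width b = 1.32 m and side slope z = 3.1: A = (b + zy)y = (1.32 + 3.1×2.02)×2.02 = 15.32 m²; P = b + 2y√(1+z²) = 1.32 + 2×2.02×3.257 = 14.48 m.
Hydraulic radius R = A/P = 15.32/14.48 = 1.058 m.
Rearranging Manning's equation: n = (1/Q) A R^(2/3) S^(1/2) = (1/58.4) × 15.32 × 1.058^(2/3) × √0.01299 = 0.031.

n = 0.031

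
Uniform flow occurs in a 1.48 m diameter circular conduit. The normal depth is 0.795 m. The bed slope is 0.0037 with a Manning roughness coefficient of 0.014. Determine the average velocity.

For a circular section of diameter D = 1.48 m at depth y = 0.795 m, the central angle is θ = 2 arccos(1 − 2y/D) = 3.29 rad. Then A = (D²/8)(θ − sin θ) = 0.9415 m² and P = Dθ/2 = 2.435 m.
Hydraulic radius R = A/P = 0.9415/2.435 = 0.3867 m.
From Manning's equation, V = (1/n) R^(2/3) S^(1/2) = (1/0.014) × 0.3867^(2/3) × 0.0037^(1/2) = 2.31 m/s.

V = 2.31 m/s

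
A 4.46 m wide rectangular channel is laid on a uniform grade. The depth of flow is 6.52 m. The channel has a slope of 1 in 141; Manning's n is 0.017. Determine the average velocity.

V = 6.95 m/s

Flow area A = b·y = 4.46 × 6.52 = 29.08 m². Wetted perimeter P = b + 2y = 4.46 + 2×6.52 = 17.5 m.
Hydraulic radius R = A/P = 29.08/17.5 = 1.662 m.
From Manning's equation, V = (1/n) R^(2/3) S^(1/2) = (1/0.017) × 1.662^(2/3) × 0.007092^(1/2) = 6.95 m/s.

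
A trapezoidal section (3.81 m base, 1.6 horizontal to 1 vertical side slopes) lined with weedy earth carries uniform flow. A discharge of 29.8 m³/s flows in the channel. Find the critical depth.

At critical depth, Q² T / (g A³) = 1, i.e. A³/T = Q²/g = 29.8²/9.81 = 90.52.
Trying y = 1.9 m: A³/T = 222.9 — too large.
Trying y = 1.3 m: A³/T = 56.33 — too small.
Trying y = 1.48 m: A³/T = 89.45 — close enough.

y_c = 1.48 m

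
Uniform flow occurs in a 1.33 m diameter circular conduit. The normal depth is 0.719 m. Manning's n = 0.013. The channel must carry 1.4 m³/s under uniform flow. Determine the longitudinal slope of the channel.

S = 0.0023

For a circular section of diameter D = 1.33 m at depth y = 0.719 m, the central angle is θ = 2 arccos(1 − 2y/D) = 3.304 rad. Then A = (D²/8)(θ − sin θ) = 0.7664 m² and P = Dθ/2 = 2.197 m.
Hydraulic radius R = A/P = 0.7664/2.197 = 0.3488 m.
From Manning's equation, S = [nQ / (1 A R^(2/3))]² = [0.013 × 1.4 / (1 × 0.7664 × 0.3488^(2/3))]² = 0.0023.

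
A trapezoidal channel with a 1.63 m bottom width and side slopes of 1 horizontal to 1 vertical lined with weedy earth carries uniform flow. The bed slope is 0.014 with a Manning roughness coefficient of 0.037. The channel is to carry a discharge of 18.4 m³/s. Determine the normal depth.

Manning's equation rearranged: A R^(2/3) = nQ / (1·√S) = 0.037 × 18.4 / (√0.014) = 5.754.
Trying y = 1.95 m: A R^(2/3) = 6.873 — too large.
Trying y = 1.24 m: A R^(2/3) = 2.786 — too small.
Trying y = 1.79 m: A R^(2/3) = 5.768 — close enough.

y_n = 1.79 m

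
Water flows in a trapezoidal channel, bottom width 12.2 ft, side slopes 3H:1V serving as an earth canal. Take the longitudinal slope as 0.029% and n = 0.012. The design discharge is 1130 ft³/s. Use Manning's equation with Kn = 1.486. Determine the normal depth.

Manning's equation rearranged: A R^(2/3) = nQ / (1.486·√S) = 0.012 × 1130 / (1.486 × √0.00029) = 535.8.
At y = 5.89 ft: A R^(2/3) = 410 — short.
At y = 7.27 ft: A R^(2/3) = 648.7 — over.
At y = 6.66 ft: A R^(2/3) = 535.1 — matches.

y_n = 6.66 ft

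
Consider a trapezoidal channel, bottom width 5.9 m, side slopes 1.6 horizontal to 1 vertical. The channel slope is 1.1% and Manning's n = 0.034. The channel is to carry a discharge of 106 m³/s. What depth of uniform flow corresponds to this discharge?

y_n = 2.51 m

Manning's equation rearranged: A R^(2/3) = nQ / (1·√S) = 0.034 × 106 / (√0.011) = 34.36.
At y = 2.72 m: A R^(2/3) = 40.11 — over.
At y = 1.87 m: A R^(2/3) = 19.64 — short.
At y = 2.51 m: A R^(2/3) = 34.32 — close enough.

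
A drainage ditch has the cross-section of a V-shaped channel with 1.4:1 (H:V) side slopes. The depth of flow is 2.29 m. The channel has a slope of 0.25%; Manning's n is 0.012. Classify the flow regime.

For a triangular section with side slope z = 1.4: A = zy² = 1.4×2.29² = 7.342 m²; P = 2y√(1+z²) = 2×2.29×1.72 = 7.88 m.
Hydraulic radius R = A/P = 7.342/7.88 = 0.9317 m.
V = (1/n) R^(2/3) √S = (1/0.012) × 0.9317^(2/3) × √0.0025 = 3.975 m/s. Hydraulic depth D_h = A/T = 7.342/6.412 = 1.145 m.
Froude number Fr = V/√(g·D_h) = 3.975/√(9.81×1.145) = 1.19, which is greater than 1, so the flow is supercritical.

supercritical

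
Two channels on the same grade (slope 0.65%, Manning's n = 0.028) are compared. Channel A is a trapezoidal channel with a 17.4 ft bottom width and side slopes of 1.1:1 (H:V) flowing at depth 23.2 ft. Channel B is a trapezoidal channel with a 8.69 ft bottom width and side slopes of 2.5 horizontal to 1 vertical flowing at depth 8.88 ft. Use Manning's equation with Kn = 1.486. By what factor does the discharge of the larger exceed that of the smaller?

6.46

Channel A: With bottom width b = 17.4 ft and side slope z = 1.1: A = (b + zy)y = (17.4 + 1.1×23.2)×23.2 = 995.7 ft²; P = b + 2y√(1+z²) = 17.4 + 2×23.2×1.487 = 86.38 ft. Hydraulic radius R = A/P = 995.7/86.38 = 11.53 ft. Q_A = (1.486/0.028)·995.7·11.53^(2/3)·√0.0065 = 21740 ft³/s.
Channel B: With bottom width b = 8.69 ft and side slope z = 2.5: A = (b + zy)y = (8.69 + 2.5×8.88)×8.88 = 274.3 ft²; P = b + 2y√(1+z²) = 8.69 + 2×8.88×2.693 = 56.51 ft. Hydraulic radius R = A/P = 274.3/56.51 = 4.854 ft. Q_B = (1.486/0.028)·274.3·4.854^(2/3)·√0.0065 = 3365 ft³/s.
The larger discharge is 21740 ft³/s and the smaller is 3365 ft³/s; the ratio is 6.46.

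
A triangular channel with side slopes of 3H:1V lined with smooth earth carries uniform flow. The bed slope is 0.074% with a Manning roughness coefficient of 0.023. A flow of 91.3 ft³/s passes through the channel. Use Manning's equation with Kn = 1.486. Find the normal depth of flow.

Manning's equation rearranged: A R^(2/3) = nQ / (1.486·√S) = 0.023 × 91.3 / (1.486 × √0.00074) = 51.95.
Trying y = 2.42 ft: A R^(2/3) = 19.26 — low.
Trying y = 4.44 ft: A R^(2/3) = 97.17 — high.
Trying y = 3.51 ft: A R^(2/3) = 51.92 — close enough.

y_n = 3.51 ft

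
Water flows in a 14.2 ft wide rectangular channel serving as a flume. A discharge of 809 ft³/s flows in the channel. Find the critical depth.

For a rectangular channel, critical depth y_c = (q²/g)^(1/3) where q = Q/b = 809/14.2 = 56.97 ft²/s.
So y_c = (56.97²/32.2)^(1/3) = 4.65 ft.

y_c = 4.65 ft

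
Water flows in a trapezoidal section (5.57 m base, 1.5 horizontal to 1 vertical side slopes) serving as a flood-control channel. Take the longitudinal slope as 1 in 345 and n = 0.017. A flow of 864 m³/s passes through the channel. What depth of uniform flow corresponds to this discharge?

y_n = 7.07 m

Manning's equation rearranged: A R^(2/3) = nQ / (1·√S) = 0.017 × 864 / (√0.002899) = 272.8.
Trying y = 5.53 m: A R^(2/3) = 159.7 — too small.
Trying y = 8.28 m: A R^(2/3) = 388.1 — too large.
Trying y = 7.07 m: A R^(2/3) = 272.7 — matches.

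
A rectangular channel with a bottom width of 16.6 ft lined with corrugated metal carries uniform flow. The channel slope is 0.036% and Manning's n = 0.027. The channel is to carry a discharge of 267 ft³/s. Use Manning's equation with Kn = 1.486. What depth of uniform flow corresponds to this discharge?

y_n = 6.5 ft

Manning's equation rearranged: A R^(2/3) = nQ / (1.486·√S) = 0.027 × 267 / (1.486 × √0.00036) = 255.7.
At y = 7.37 ft: A R^(2/3) = 303.3 — too large.
At y = 5.68 ft: A R^(2/3) = 212 — too small.
At y = 6.5 ft: A R^(2/3) = 255.6 — ≈ 255.7.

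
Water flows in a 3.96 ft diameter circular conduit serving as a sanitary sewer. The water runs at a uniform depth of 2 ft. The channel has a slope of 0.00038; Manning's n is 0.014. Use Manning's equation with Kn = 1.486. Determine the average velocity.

For a circular section of diameter D = 3.96 ft at depth y = 2 ft, the central angle is θ = 2 arccos(1 − 2y/D) = 3.162 rad. Then A = (D²/8)(θ − sin θ) = 6.237 ft² and P = Dθ/2 = 6.26 ft.
Hydraulic radius R = A/P = 6.237/6.26 = 0.9963 ft.
From Manning's equation, V = (1.486/n) R^(2/3) S^(1/2) = (1.486/0.014) × 0.9963^(2/3) × 0.00038^(1/2) = 2.06 ft/s.

V = 2.06 ft/s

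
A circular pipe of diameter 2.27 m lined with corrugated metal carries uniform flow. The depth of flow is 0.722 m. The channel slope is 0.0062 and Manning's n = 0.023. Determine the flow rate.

Q = 2.08 m³/s

For a circular section of diameter D = 2.27 m at depth y = 0.722 m, the central angle is θ = 2 arccos(1 − 2y/D) = 2.397 rad. Then A = (D²/8)(θ − sin θ) = 1.107 m² and P = Dθ/2 = 2.72 m.
Hydraulic radius R = A/P = 1.107/2.72 = 0.407 m.
Manning's equation: Q = (1/n) A R^(2/3) S^(1/2) = (1/0.023) × 1.107 × 0.407^(2/3) × 0.0062^(1/2) = 2.08 m³/s.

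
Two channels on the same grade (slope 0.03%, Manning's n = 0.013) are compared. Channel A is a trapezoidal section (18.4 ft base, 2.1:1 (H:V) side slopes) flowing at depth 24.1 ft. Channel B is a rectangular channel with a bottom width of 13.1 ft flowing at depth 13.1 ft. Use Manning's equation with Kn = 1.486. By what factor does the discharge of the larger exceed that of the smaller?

Channel A: With bottom width b = 18.4 ft and side slope z = 2.1: A = (b + zy)y = (18.4 + 2.1×24.1)×24.1 = 1663 ft²; P = b + 2y√(1+z²) = 18.4 + 2×24.1×2.326 = 130.5 ft. Hydraulic radius R = A/P = 1663/130.5 = 12.74 ft. Q_A = (1.486/0.013)·1663·12.74^(2/3)·√0.0003 = 17960 ft³/s.
Channel B: Flow area A = b·y = 13.1 × 13.1 = 171.6 ft². Wetted perimeter P = b + 2y = 13.1 + 2×13.1 = 39.3 ft. Hydraulic radius R = A/P = 171.6/39.3 = 4.367 ft. Q_B = (1.486/0.013)·171.6·4.367^(2/3)·√0.0003 = 907.7 ft³/s.
The larger discharge is 17960 ft³/s and the smaller is 907.7 ft³/s; the ratio is 19.8.

19.8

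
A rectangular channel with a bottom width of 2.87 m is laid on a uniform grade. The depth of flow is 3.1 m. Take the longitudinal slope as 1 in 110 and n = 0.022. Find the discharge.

Flow area A = b·y = 2.87 × 3.1 = 8.897 m². Wetted perimeter P = b + 2y = 2.87 + 2×3.1 = 9.07 m.
Hydraulic radius R = A/P = 8.897/9.07 = 0.9809 m.
Manning's equation: Q = (1/n) A R^(2/3) S^(1/2) = (1/0.022) × 8.897 × 0.9809^(2/3) × 0.009091^(1/2) = 38.1 m³/s.

Q = 38.1 m³/s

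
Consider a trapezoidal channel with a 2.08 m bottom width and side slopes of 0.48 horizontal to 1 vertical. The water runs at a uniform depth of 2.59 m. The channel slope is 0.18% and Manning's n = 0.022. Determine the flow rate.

With bottom width b = 2.08 m and side slope z = 0.48: A = (b + zy)y = (2.08 + 0.48×2.59)×2.59 = 8.607 m²; P = b + 2y√(1+z²) = 2.08 + 2×2.59×1.109 = 7.826 m.
Hydraulic radius R = A/P = 8.607/7.826 = 1.1 m.
Manning's equation: Q = (1/n) A R^(2/3) S^(1/2) = (1/0.022) × 8.607 × 1.1^(2/3) × 0.0018^(1/2) = 17.7 m³/s.

Q = 17.7 m³/s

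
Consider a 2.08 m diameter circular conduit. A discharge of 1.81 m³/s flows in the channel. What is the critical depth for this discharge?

y_c = 0.626 m

At critical depth, Q² T / (g A³) = 1, i.e. A³/T = Q²/g = 1.81²/9.81 = 0.334.
Trying y = 0.489 m: A³/T = 0.1281 — too small.
Trying y = 0.626 m: A³/T = 0.3347 — matches.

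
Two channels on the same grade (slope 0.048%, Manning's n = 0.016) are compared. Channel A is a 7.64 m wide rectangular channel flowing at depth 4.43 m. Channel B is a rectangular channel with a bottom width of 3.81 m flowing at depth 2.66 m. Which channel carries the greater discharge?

channel A

Channel A: Flow area A = b·y = 7.64 × 4.43 = 33.85 m². Wetted perimeter P = b + 2y = 7.64 + 2×4.43 = 16.5 m. Hydraulic radius R = A/P = 33.85/16.5 = 2.051 m. Q_A = (1/0.016)·33.85·2.051^(2/3)·√0.00048 = 74.82 m³/s.
Channel B: Flow area A = b·y = 3.81 × 2.66 = 10.13 m². Wetted perimeter P = b + 2y = 3.81 + 2×2.66 = 9.13 m. Hydraulic radius R = A/P = 10.13/9.13 = 1.11 m. Q_B = (1/0.016)·10.13·1.11^(2/3)·√0.00048 = 14.88 m³/s.
Q_A = 74.82 m³/s vs Q_B = 14.88 m³/s, so channel A carries more.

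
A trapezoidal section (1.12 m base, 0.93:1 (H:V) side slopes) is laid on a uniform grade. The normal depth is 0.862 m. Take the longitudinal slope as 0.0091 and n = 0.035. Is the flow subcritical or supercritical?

subcritical

With bottom width b = 1.12 m and side slope z = 0.93: A = (b + zy)y = (1.12 + 0.93×0.862)×0.862 = 1.656 m²; P = b + 2y√(1+z²) = 1.12 + 2×0.862×1.366 = 3.474 m.
Hydraulic radius R = A/P = 1.656/3.474 = 0.4768 m.
V = (1/n) R^(2/3) √S = (1/0.035) × 0.4768^(2/3) × √0.0091 = 1.663 m/s. Hydraulic depth D_h = A/T = 1.656/2.723 = 0.6083 m.
Froude number Fr = V/√(g·D_h) = 1.663/√(9.81×0.6083) = 0.681, which is less than 1, so the flow is subcritical.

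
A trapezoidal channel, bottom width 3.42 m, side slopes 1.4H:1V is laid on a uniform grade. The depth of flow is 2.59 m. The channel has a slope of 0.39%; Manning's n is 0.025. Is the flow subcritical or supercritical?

subcritical

With bottom width b = 3.42 m and side slope z = 1.4: A = (b + zy)y = (3.42 + 1.4×2.59)×2.59 = 18.25 m²; P = b + 2y√(1+z²) = 3.42 + 2×2.59×1.72 = 12.33 m.
Hydraulic radius R = A/P = 18.25/12.33 = 1.48 m.
V = (1/n) R^(2/3) √S = (1/0.025) × 1.48^(2/3) × √0.0039 = 3.244 m/s. Hydraulic depth D_h = A/T = 18.25/10.67 = 1.71 m.
Froude number Fr = V/√(g·D_h) = 3.244/√(9.81×1.71) = 0.792, which is less than 1, so the flow is subcritical.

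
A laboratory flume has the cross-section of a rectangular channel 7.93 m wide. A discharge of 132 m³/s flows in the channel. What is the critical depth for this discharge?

y_c = 3.05 m

For a rectangular channel, critical depth y_c = (q²/g)^(1/3) where q = Q/b = 132/7.93 = 16.65 m²/s.
So y_c = (16.65²/9.81)^(1/3) = 3.05 m.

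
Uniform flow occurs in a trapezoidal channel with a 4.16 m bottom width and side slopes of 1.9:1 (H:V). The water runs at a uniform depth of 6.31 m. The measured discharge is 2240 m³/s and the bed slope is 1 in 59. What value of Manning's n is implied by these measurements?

n = 0.013

With bottom width b = 4.16 m and side slope z = 1.9: A = (b + zy)y = (4.16 + 1.9×6.31)×6.31 = 101.9 m²; P = b + 2y√(1+z²) = 4.16 + 2×6.31×2.147 = 31.26 m.
Hydraulic radius R = A/P = 101.9/31.26 = 3.26 m.
Rearranging Manning's equation: n = (1/Q) A R^(2/3) S^(1/2) = (1/2240) × 101.9 × 3.26^(2/3) × √0.01695 = 0.013.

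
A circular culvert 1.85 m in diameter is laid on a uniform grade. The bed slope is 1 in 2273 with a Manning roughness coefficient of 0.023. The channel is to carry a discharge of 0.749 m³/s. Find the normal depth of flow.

Manning's equation rearranged: A R^(2/3) = nQ / (1·√S) = 0.023 × 0.749 / (√0.0004399) = 0.8213.
Trying y = 1.06 m: A R^(2/3) = 1.005 — too large.
Trying y = 0.649 m: A R^(2/3) = 0.4245 — too small.
Trying y = 0.937 m: A R^(2/3) = 0.8215 — matches.

y_n = 0.937 m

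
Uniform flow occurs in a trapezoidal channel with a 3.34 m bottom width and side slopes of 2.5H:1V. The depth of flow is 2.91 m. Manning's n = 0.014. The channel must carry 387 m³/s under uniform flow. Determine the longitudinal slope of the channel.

S = 0.0161

With bottom width b = 3.34 m and side slope z = 2.5: A = (b + zy)y = (3.34 + 2.5×2.91)×2.91 = 30.89 m²; P = b + 2y√(1+z²) = 3.34 + 2×2.91×2.693 = 19.01 m.
Hydraulic radius R = A/P = 30.89/19.01 = 1.625 m.
From Manning's equation, S = [nQ / (1 A R^(2/3))]² = [0.014 × 387 / (1 × 30.89 × 1.625^(2/3))]² = 0.0161.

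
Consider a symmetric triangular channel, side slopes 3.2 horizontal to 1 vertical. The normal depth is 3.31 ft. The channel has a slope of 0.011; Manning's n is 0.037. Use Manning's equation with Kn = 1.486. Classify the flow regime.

subcritical

For a triangular section with side slope z = 3.2: A = zy² = 3.2×3.31² = 35.06 ft²; P = 2y√(1+z²) = 2×3.31×3.353 = 22.19 ft.
Hydraulic radius R = A/P = 35.06/22.19 = 1.58 ft.
V = (1.486/n) R^(2/3) √S = (1.486/0.037) × 1.58^(2/3) × √0.011 = 5.713 ft/s. Hydraulic depth D_h = A/T = 35.06/21.18 = 1.655 ft.
Froude number Fr = V/√(g·D_h) = 5.713/√(32.2×1.655) = 0.783, which is less than 1, so the flow is subcritical.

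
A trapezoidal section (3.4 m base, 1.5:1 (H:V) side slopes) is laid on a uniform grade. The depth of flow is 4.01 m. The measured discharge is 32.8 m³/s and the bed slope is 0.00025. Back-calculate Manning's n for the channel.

n = 0.03

With bottom width b = 3.4 m and side slope z = 1.5: A = (b + zy)y = (3.4 + 1.5×4.01)×4.01 = 37.75 m²; P = b + 2y√(1+z²) = 3.4 + 2×4.01×1.803 = 17.86 m.
Hydraulic radius R = A/P = 37.75/17.86 = 2.114 m.
Rearranging Manning's equation: n = (1/Q) A R^(2/3) S^(1/2) = (1/32.8) × 37.75 × 2.114^(2/3) × √0.00025 = 0.03.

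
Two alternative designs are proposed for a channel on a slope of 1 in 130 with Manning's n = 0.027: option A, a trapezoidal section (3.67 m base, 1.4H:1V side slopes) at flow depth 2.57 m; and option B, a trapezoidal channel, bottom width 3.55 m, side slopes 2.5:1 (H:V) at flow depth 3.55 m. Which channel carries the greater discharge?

channel B

Channel A: With bottom width b = 3.67 m and side slope z = 1.4: A = (b + zy)y = (3.67 + 1.4×2.57)×2.57 = 18.68 m²; P = b + 2y√(1+z²) = 3.67 + 2×2.57×1.72 = 12.51 m. Hydraulic radius R = A/P = 18.68/12.51 = 1.493 m. Q_A = (1/0.027)·18.68·1.493^(2/3)·√0.007692 = 79.25 m³/s.
Channel B: With bottom width b = 3.55 m and side slope z = 2.5: A = (b + zy)y = (3.55 + 2.5×3.55)×3.55 = 44.11 m²; P = b + 2y√(1+z²) = 3.55 + 2×3.55×2.693 = 22.67 m. Hydraulic radius R = A/P = 44.11/22.67 = 1.946 m. Q_B = (1/0.027)·44.11·1.946^(2/3)·√0.007692 = 223.3 m³/s.
Q_A = 79.25 m³/s vs Q_B = 223.3 m³/s, so channel B carries more.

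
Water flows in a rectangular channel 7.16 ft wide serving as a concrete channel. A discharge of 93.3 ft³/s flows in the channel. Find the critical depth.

y_c = 1.74 ft

For a rectangular channel, critical depth y_c = (q²/g)^(1/3) where q = Q/b = 93.3/7.16 = 13.03 ft²/s.
So y_c = (13.03²/32.2)^(1/3) = 1.74 ft.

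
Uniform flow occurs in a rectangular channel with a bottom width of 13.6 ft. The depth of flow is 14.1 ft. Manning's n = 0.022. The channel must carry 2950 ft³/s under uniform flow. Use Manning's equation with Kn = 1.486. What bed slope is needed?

S = 0.0068

Flow area A = b·y = 13.6 × 14.1 = 191.8 ft². Wetted perimeter P = b + 2y = 13.6 + 2×14.1 = 41.8 ft.
Hydraulic radius R = A/P = 191.8/41.8 = 4.588 ft.
From Manning's equation, S = [nQ / (1.486 A R^(2/3))]² = [0.022 × 2950 / (1.486 × 191.8 × 4.588^(2/3))]² = 0.0068.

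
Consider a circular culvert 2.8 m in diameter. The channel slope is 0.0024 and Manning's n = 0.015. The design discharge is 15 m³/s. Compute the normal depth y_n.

Manning's equation rearranged: A R^(2/3) = nQ / (1·√S) = 0.015 × 15 / (√0.0024) = 4.593.
Trying y = 2.35 m: A R^(2/3) = 4.953 — high.
Trying y = 2.17 m: A R^(2/3) = 4.592 — close enough.

y_n = 2.17 m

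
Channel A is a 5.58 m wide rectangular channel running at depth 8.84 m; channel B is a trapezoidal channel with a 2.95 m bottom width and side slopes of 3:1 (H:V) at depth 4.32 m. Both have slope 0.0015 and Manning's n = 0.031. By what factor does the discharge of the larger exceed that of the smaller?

1.46

Channel A: Flow area A = b·y = 5.58 × 8.84 = 49.33 m². Wetted perimeter P = b + 2y = 5.58 + 2×8.84 = 23.26 m. Hydraulic radius R = A/P = 49.33/23.26 = 2.121 m. Q_A = (1/0.031)·49.33·2.121^(2/3)·√0.0015 = 101.7 m³/s.
Channel B: With bottom width b = 2.95 m and side slope z = 3: A = (b + zy)y = (2.95 + 3×4.32)×4.32 = 68.73 m²; P = b + 2y√(1+z²) = 2.95 + 2×4.32×3.162 = 30.27 m. Hydraulic radius R = A/P = 68.73/30.27 = 2.27 m. Q_B = (1/0.031)·68.73·2.27^(2/3)·√0.0015 = 148.3 m³/s.
The larger discharge is 148.3 m³/s and the smaller is 101.7 m³/s; the ratio is 1.46.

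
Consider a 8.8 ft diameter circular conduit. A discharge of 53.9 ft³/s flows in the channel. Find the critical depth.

y_c = 1.75 ft

At critical depth, Q² T / (g A³) = 1, i.e. A³/T = Q²/g = 53.9²/32.2 = 90.22.
Try y = 1.99 ft: A³/T = 149.1 — over.
Try y = 1.75 ft: A³/T = 90.21 — close enough.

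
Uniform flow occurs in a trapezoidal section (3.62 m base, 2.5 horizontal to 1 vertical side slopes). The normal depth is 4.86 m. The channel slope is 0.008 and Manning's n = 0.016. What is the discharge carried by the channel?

Q = 804 m³/s

With bottom width b = 3.62 m and side slope z = 2.5: A = (b + zy)y = (3.62 + 2.5×4.86)×4.86 = 76.64 m²; P = b + 2y√(1+z²) = 3.62 + 2×4.86×2.693 = 29.79 m.
Hydraulic radius R = A/P = 76.64/29.79 = 2.573 m.
Manning's equation: Q = (1/n) A R^(2/3) S^(1/2) = (1/0.016) × 76.64 × 2.573^(2/3) × 0.008^(1/2) = 804 m³/s.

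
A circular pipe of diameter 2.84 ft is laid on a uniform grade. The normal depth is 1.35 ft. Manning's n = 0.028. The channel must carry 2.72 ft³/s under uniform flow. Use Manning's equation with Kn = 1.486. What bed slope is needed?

S = 0.000492

For a circular section of diameter D = 2.84 ft at depth y = 1.35 ft, the central angle is θ = 2 arccos(1 − 2y/D) = 3.043 rad. Then A = (D²/8)(θ − sin θ) = 2.969 ft² and P = Dθ/2 = 4.321 ft.
Hydraulic radius R = A/P = 2.969/4.321 = 0.687 ft.
From Manning's equation, S = [nQ / (1.486 A R^(2/3))]² = [0.028 × 2.72 / (1.486 × 2.969 × 0.687^(2/3))]² = 0.000492.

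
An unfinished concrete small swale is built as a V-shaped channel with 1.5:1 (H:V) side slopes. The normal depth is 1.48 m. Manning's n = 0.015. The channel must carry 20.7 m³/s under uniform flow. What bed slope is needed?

For a triangular section with side slope z = 1.5: A = zy² = 1.5×1.48² = 3.286 m²; P = 2y√(1+z²) = 2×1.48×1.803 = 5.336 m.
Hydraulic radius R = A/P = 3.286/5.336 = 0.6157 m.
From Manning's equation, S = [nQ / (1 A R^(2/3))]² = [0.015 × 20.7 / (1 × 3.286 × 0.6157^(2/3))]² = 0.017.

S = 0.017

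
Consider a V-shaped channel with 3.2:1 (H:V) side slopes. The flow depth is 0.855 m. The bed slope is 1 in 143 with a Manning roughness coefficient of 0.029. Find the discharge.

Q = 3.71 m³/s

For a triangular section with side slope z = 3.2: A = zy² = 3.2×0.855² = 2.339 m²; P = 2y√(1+z²) = 2×0.855×3.353 = 5.733 m.
Hydraulic radius R = A/P = 2.339/5.733 = 0.408 m.
Manning's equation: Q = (1/n) A R^(2/3) S^(1/2) = (1/0.029) × 2.339 × 0.408^(2/3) × 0.006993^(1/2) = 3.71 m³/s.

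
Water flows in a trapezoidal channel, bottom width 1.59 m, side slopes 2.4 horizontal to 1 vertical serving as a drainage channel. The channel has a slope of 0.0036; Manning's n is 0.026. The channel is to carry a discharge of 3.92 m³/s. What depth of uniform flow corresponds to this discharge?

y_n = 0.791 m

Manning's equation rearranged: A R^(2/3) = nQ / (1·√S) = 0.026 × 3.92 / (√0.0036) = 1.699.
Trying y = 0.589 m: A R^(2/3) = 0.9285 — low.
Trying y = 0.951 m: A R^(2/3) = 2.512 — high.
Trying y = 0.791 m: A R^(2/3) = 1.701 — matches.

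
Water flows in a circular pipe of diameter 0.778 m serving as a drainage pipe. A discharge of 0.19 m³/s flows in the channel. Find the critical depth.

At critical depth, Q² T / (g A³) = 1, i.e. A³/T = Q²/g = 0.19²/9.81 = 0.00368.
Try y = 0.207 m: A³/T = 0.001518 — low.
Try y = 0.26 m: A³/T = 0.003675 — matches.

y_c = 0.26 m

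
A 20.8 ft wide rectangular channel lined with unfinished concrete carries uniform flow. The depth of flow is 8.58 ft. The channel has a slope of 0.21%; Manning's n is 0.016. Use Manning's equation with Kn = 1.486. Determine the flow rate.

Flow area A = b·y = 20.8 × 8.58 = 178.5 ft². Wetted perimeter P = b + 2y = 20.8 + 2×8.58 = 37.96 ft.
Hydraulic radius R = A/P = 178.5/37.96 = 4.701 ft.
Manning's equation: Q = (1.486/n) A R^(2/3) S^(1/2) = (1.486/0.016) × 178.5 × 4.701^(2/3) × 0.0021^(1/2) = 2130 ft³/s.

Q = 2130 ft³/s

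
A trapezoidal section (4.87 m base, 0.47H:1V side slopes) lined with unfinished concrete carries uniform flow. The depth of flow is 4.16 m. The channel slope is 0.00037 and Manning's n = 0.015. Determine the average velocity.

With bottom width b = 4.87 m and side slope z = 0.47: A = (b + zy)y = (4.87 + 0.47×4.16)×4.16 = 28.39 m²; P = b + 2y√(1+z²) = 4.87 + 2×4.16×1.105 = 14.06 m.
Hydraulic radius R = A/P = 28.39/14.06 = 2.019 m.
From Manning's equation, V = (1/n) R^(2/3) S^(1/2) = (1/0.015) × 2.019^(2/3) × 0.00037^(1/2) = 2.05 m/s.

V = 2.05 m/s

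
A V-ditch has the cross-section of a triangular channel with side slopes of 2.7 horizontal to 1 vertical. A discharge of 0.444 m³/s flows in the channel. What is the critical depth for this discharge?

y_c = 0.353 m

At critical depth, Q² T / (g A³) = 1, i.e. A³/T = Q²/g = 0.444²/9.81 = 0.0201.
Try y = 0.278 m: A³/T = 0.006052 — short.
Try y = 0.392 m: A³/T = 0.03374 — over.
Try y = 0.353 m: A³/T = 0.01998 — close enough.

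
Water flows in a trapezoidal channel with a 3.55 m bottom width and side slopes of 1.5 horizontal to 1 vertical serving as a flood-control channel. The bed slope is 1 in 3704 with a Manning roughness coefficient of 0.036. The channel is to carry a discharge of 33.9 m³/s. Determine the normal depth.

y_n = 4.31 m

Manning's equation rearranged: A R^(2/3) = nQ / (1·√S) = 0.036 × 33.9 / (√0.00027) = 74.27.
Trying y = 5.4 m: A R^(2/3) = 123 — too large.
Trying y = 4.31 m: A R^(2/3) = 74.36 — close enough.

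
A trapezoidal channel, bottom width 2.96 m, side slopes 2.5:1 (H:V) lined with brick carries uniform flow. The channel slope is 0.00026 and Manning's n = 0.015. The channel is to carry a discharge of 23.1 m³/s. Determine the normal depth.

y_n = 2.19 m

Manning's equation rearranged: A R^(2/3) = nQ / (1·√S) = 0.015 × 23.1 / (√0.00026) = 21.49.
Try y = 2.71 m: A R^(2/3) = 34.61 — high.
Try y = 2.19 m: A R^(2/3) = 21.46 — close enough.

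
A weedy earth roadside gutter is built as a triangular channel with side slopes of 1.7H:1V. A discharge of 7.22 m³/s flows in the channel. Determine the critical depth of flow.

y_c = 1.3 m

At critical depth, Q² T / (g A³) = 1, i.e. A³/T = Q²/g = 7.22²/9.81 = 5.314.
Trying y = 1.11 m: A³/T = 2.435 — low.
Trying y = 1.3 m: A³/T = 5.365 — close enough.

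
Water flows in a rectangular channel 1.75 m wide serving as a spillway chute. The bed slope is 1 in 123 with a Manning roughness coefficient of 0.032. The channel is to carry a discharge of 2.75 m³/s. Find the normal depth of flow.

Manning's equation rearranged: A R^(2/3) = nQ / (1·√S) = 0.032 × 2.75 / (√0.00813) = 0.976.
At y = 0.831 m: A R^(2/3) = 0.8236 — low.
At y = 1.18 m: A R^(2/3) = 1.305 — high.
At y = 0.944 m: A R^(2/3) = 0.976 — close enough.

y_n = 0.944 m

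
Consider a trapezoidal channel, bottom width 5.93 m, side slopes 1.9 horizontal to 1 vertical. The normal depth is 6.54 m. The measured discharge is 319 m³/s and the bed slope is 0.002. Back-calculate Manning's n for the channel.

With bottom width b = 5.93 m and side slope z = 1.9: A = (b + zy)y = (5.93 + 1.9×6.54)×6.54 = 120 m²; P = b + 2y√(1+z²) = 5.93 + 2×6.54×2.147 = 34.01 m.
Hydraulic radius R = A/P = 120/34.01 = 3.529 m.
Rearranging Manning's equation: n = (1/Q) A R^(2/3) S^(1/2) = (1/319) × 120 × 3.529^(2/3) × √0.002 = 0.039.

n = 0.039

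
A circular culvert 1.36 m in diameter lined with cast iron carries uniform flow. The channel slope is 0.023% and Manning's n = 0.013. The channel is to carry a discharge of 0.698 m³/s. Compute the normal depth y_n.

y_n = 0.959 m

Manning's equation rearranged: A R^(2/3) = nQ / (1·√S) = 0.013 × 0.698 / (√0.00023) = 0.5983.
Trying y = 1.13 m: A R^(2/3) = 0.7161 — too large.
Trying y = 0.7 m: A R^(2/3) = 0.3716 — too small.
Trying y = 0.959 m: A R^(2/3) = 0.5981 — ≈ 0.5983.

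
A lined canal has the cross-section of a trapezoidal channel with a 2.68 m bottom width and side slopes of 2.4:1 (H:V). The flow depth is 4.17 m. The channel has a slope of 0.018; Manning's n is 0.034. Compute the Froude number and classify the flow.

supercritical

With bottom width b = 2.68 m and side slope z = 2.4: A = (b + zy)y = (2.68 + 2.4×4.17)×4.17 = 52.91 m²; P = b + 2y√(1+z²) = 2.68 + 2×4.17×2.6 = 24.36 m.
Hydraulic radius R = A/P = 52.91/24.36 = 2.172 m.
V = (1/n) R^(2/3) √S = (1/0.034) × 2.172^(2/3) × √0.018 = 6.617 m/s. Hydraulic depth D_h = A/T = 52.91/22.7 = 2.331 m.
Froude number Fr = V/√(g·D_h) = 6.617/√(9.81×2.331) = 1.38, which is greater than 1, so the flow is supercritical.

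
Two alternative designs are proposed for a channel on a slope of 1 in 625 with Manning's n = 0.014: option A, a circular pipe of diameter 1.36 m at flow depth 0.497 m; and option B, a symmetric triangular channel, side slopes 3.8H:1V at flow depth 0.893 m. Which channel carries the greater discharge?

channel B

Channel A: For a circular section of diameter D = 1.36 m at depth y = 0.497 m, the central angle is θ = 2 arccos(1 − 2y/D) = 2.597 rad. Then A = (D²/8)(θ − sin θ) = 0.4805 m² and P = Dθ/2 = 1.766 m. Hydraulic radius R = A/P = 0.4805/1.766 = 0.2721 m. Q_A = (1/0.014)·0.4805·0.2721^(2/3)·√0.0016 = 0.5765 m³/s.
Channel B: For a triangular section with side slope z = 3.8: A = zy² = 3.8×0.893² = 3.03 m²; P = 2y√(1+z²) = 2×0.893×3.929 = 7.018 m. Hydraulic radius R = A/P = 3.03/7.018 = 0.4318 m. Q_B = (1/0.014)·3.03·0.4318^(2/3)·√0.0016 = 4.946 m³/s.
Q_A = 0.5765 m³/s vs Q_B = 4.946 m³/s, so channel B carries more.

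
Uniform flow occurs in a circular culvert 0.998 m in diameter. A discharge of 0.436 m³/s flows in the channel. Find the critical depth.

y_c = 0.372 m

At critical depth, Q² T / (g A³) = 1, i.e. A³/T = Q²/g = 0.436²/9.81 = 0.01938.
At y = 0.274 m: A³/T = 0.005959 — low.
At y = 0.413 m: A³/T = 0.02907 — high.
At y = 0.372 m: A³/T = 0.01945 — close enough.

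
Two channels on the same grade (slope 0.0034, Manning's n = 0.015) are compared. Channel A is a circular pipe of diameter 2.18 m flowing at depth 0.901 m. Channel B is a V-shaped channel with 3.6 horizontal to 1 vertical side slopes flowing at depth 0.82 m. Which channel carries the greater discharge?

channel B

Channel A: For a circular section of diameter D = 2.18 m at depth y = 0.901 m, the central angle is θ = 2 arccos(1 − 2y/D) = 2.793 rad. Then A = (D²/8)(θ − sin θ) = 1.456 m² and P = Dθ/2 = 3.044 m. Hydraulic radius R = A/P = 1.456/3.044 = 0.4784 m. Q_A = (1/0.015)·1.456·0.4784^(2/3)·√0.0034 = 3.463 m³/s.
Channel B: For a triangular section with side slope z = 3.6: A = zy² = 3.6×0.82² = 2.421 m²; P = 2y√(1+z²) = 2×0.82×3.736 = 6.128 m. Hydraulic radius R = A/P = 2.421/6.128 = 0.395 m. Q_B = (1/0.015)·2.421·0.395^(2/3)·√0.0034 = 5.066 m³/s.
Q_A = 3.463 m³/s vs Q_B = 5.066 m³/s, so channel B carries more.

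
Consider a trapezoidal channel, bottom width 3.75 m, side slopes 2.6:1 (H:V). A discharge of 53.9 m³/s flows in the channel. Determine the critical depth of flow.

At critical depth, Q² T / (g A³) = 1, i.e. A³/T = Q²/g = 53.9²/9.81 = 296.1.
Trying y = 2.27 m: A³/T = 676.2 — high.
Trying y = 1.33 m: A³/T = 82.6 — low.
Trying y = 1.85 m: A³/T = 297 — ≈ 296.1.

y_c = 1.85 m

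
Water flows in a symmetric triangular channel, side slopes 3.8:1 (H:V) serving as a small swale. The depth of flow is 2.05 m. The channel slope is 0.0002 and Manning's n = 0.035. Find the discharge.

Q = 6.41 m³/s

For a triangular section with side slope z = 3.8: A = zy² = 3.8×2.05² = 15.97 m²; P = 2y√(1+z²) = 2×2.05×3.929 = 16.11 m.
Hydraulic radius R = A/P = 15.97/16.11 = 0.9913 m.
Manning's equation: Q = (1/n) A R^(2/3) S^(1/2) = (1/0.035) × 15.97 × 0.9913^(2/3) × 0.0002^(1/2) = 6.41 m³/s.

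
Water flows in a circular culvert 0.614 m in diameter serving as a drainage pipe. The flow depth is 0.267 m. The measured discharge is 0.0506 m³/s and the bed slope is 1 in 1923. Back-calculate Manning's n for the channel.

For a circular section of diameter D = 0.614 m at depth y = 0.267 m, the central angle is θ = 2 arccos(1 − 2y/D) = 2.88 rad. Then A = (D²/8)(θ − sin θ) = 0.1236 m² and P = Dθ/2 = 0.8842 m.
Hydraulic radius R = A/P = 0.1236/0.8842 = 0.1397 m.
Rearranging Manning's equation: n = (1/Q) A R^(2/3) S^(1/2) = (1/0.0506) × 0.1236 × 0.1397^(2/3) × √0.00052 = 0.015.

n = 0.015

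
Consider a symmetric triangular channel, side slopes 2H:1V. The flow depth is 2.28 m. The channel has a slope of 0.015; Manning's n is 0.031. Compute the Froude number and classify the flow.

supercritical

For a triangular section with side slope z = 2: A = zy² = 2×2.28² = 10.4 m²; P = 2y√(1+z²) = 2×2.28×2.236 = 10.2 m.
Hydraulic radius R = A/P = 10.4/10.2 = 1.02 m.
V = (1/n) R^(2/3) √S = (1/0.031) × 1.02^(2/3) × √0.015 = 4.002 m/s. Hydraulic depth D_h = A/T = 10.4/9.12 = 1.14 m.
Froude number Fr = V/√(g·D_h) = 4.002/√(9.81×1.14) = 1.2, which is greater than 1, so the flow is supercritical.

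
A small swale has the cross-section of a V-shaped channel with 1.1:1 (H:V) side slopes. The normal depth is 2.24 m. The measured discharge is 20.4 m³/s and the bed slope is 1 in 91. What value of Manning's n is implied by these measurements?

For a triangular section with side slope z = 1.1: A = zy² = 1.1×2.24² = 5.519 m²; P = 2y√(1+z²) = 2×2.24×1.487 = 6.66 m.
Hydraulic radius R = A/P = 5.519/6.66 = 0.8287 m.
Rearranging Manning's equation: n = (1/Q) A R^(2/3) S^(1/2) = (1/20.4) × 5.519 × 0.8287^(2/3) × √0.01099 = 0.025.

n = 0.025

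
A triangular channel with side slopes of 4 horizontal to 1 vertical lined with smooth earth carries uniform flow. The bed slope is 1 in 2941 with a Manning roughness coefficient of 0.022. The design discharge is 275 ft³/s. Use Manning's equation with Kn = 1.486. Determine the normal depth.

Manning's equation rearranged: A R^(2/3) = nQ / (1.486·√S) = 0.022 × 275 / (1.486 × √0.00034) = 220.8.
Trying y = 4.66 ft: A R^(2/3) = 149.6 — short.
Trying y = 6.4 ft: A R^(2/3) = 348.7 — over.
Trying y = 5.39 ft: A R^(2/3) = 220.5 — ≈ 220.8.

y_n = 5.39 ft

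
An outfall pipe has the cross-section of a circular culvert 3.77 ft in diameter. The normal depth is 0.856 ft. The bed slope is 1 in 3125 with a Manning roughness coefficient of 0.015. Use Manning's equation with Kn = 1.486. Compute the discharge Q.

Q = 2.15 ft³/s

For a circular section of diameter D = 3.77 ft at depth y = 0.856 ft, the central angle is θ = 2 arccos(1 − 2y/D) = 1.987 rad. Then A = (D²/8)(θ − sin θ) = 1.904 ft² and P = Dθ/2 = 3.745 ft.
Hydraulic radius R = A/P = 1.904/3.745 = 0.5085 ft.
Manning's equation: Q = (1.486/n) A R^(2/3) S^(1/2) = (1.486/0.015) × 1.904 × 0.5085^(2/3) × 0.00032^(1/2) = 2.15 ft³/s.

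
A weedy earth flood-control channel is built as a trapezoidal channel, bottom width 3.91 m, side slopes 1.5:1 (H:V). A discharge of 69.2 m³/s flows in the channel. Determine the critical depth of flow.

At critical depth, Q² T / (g A³) = 1, i.e. A³/T = Q²/g = 69.2²/9.81 = 488.1.
At y = 2.56 m: A³/T = 673.8 — over.
At y = 2.35 m: A³/T = 486.7 — ≈ 488.1.

y_c = 2.35 m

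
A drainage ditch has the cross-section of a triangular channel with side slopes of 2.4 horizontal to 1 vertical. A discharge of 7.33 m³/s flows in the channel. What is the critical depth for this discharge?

At critical depth, Q² T / (g A³) = 1, i.e. A³/T = Q²/g = 7.33²/9.81 = 5.477.
At y = 1.36 m: A³/T = 13.4 — high.
At y = 0.899 m: A³/T = 1.691 — low.
At y = 1.14 m: A³/T = 5.545 — ≈ 5.477.

y_c = 1.14 m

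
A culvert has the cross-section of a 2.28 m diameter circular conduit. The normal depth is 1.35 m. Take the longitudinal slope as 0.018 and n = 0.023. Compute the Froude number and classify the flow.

supercritical

For a circular section of diameter D = 2.28 m at depth y = 1.35 m, the central angle is θ = 2 arccos(1 − 2y/D) = 3.512 rad. Then A = (D²/8)(θ − sin θ) = 2.517 m² and P = Dθ/2 = 4.004 m.
Hydraulic radius R = A/P = 2.517/4.004 = 0.6288 m.
V = (1/n) R^(2/3) √S = (1/0.023) × 0.6288^(2/3) × √0.018 = 4.281 m/s. Hydraulic depth D_h = A/T = 2.517/2.241 = 1.123 m.
Froude number Fr = V/√(g·D_h) = 4.281/√(9.81×1.123) = 1.29, which is greater than 1, so the flow is supercritical.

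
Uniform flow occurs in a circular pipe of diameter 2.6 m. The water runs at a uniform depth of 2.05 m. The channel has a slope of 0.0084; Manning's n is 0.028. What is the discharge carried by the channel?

For a circular section of diameter D = 2.6 m at depth y = 2.05 m, the central angle is θ = 2 arccos(1 − 2y/D) = 4.372 rad. Then A = (D²/8)(θ − sin θ) = 4.49 m² and P = Dθ/2 = 5.683 m.
Hydraulic radius R = A/P = 4.49/5.683 = 0.7901 m.
Manning's equation: Q = (1/n) A R^(2/3) S^(1/2) = (1/0.028) × 4.49 × 0.7901^(2/3) × 0.0084^(1/2) = 12.6 m³/s.

Q = 12.6 m³/s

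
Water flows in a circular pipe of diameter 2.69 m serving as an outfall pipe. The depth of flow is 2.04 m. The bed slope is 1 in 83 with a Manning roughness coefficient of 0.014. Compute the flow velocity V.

V = 6.83 m/s

For a circular section of diameter D = 2.69 m at depth y = 2.04 m, the central angle is θ = 2 arccos(1 − 2y/D) = 4.228 rad. Then A = (D²/8)(θ − sin θ) = 4.624 m² and P = Dθ/2 = 5.686 m.
Hydraulic radius R = A/P = 4.624/5.686 = 0.8132 m.
From Manning's equation, V = (1/n) R^(2/3) S^(1/2) = (1/0.014) × 0.8132^(2/3) × 0.01205^(1/2) = 6.83 m/s.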